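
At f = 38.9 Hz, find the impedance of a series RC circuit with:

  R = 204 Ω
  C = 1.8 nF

Step 1 — Angular frequency: ω = 2π·f = 2π·38.9 = 244.4 rad/s.
Step 2 — Component impedances:
  R: Z = R = 204 Ω
  C: Z = 1/(jωC) = -j/(ω·C) = 0 - j2.273e+06 Ω
Step 3 — Series combination: Z_total = R + C = 204 - j2.273e+06 Ω = 2.273e+06∠-90.0° Ω.

Z = 204 - j2.273e+06 Ω = 2.273e+06∠-90.0° Ω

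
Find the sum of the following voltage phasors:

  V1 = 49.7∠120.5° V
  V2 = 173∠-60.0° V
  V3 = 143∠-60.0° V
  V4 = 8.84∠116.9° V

Step 1 — Convert each phasor to rectangular form:
  V1 = 49.7·(cos(120.5°) + j·sin(120.5°)) = -25.22 + j42.82 V
  V2 = 173·(cos(-60.0°) + j·sin(-60.0°)) = 86.5 - j149.8 V
  V3 = 143·(cos(-60.0°) + j·sin(-60.0°)) = 71.5 - j123.8 V
  V4 = 8.84·(cos(116.9°) + j·sin(116.9°)) = -4 + j7.883 V
Step 2 — Sum components: V_total = 128.8 - j223 V.
Step 3 — Convert to polar: |V_total| = 257.5 V, ∠V_total = -60.0°.

V_total = 257.5∠-60.0° V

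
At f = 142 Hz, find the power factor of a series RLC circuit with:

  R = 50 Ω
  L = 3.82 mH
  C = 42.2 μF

Step 1 — Angular frequency: ω = 2π·f = 2π·142 = 892.2 rad/s.
Step 2 — Component impedances:
  R: Z = R = 50 Ω
  L: Z = jωL = j·892.2·0.00382 = 0 + j3.408 Ω
  C: Z = 1/(jωC) = -j/(ω·C) = 0 - j26.56 Ω
Step 3 — Series combination: Z_total = R + L + C = 50 - j23.15 Ω = 55.1∠-24.8° Ω.
Step 4 — Power factor: PF = cos(φ) = Re(Z)/|Z| = 50/55.1 = 0.9074.
Step 5 — Type: Im(Z) = -23.15 ⇒ leading (phase φ = -24.8°).

PF = 0.9074 (leading, φ = -24.8°)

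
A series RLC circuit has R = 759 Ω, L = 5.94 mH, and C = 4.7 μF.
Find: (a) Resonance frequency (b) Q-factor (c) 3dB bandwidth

Step 1 — Resonance: ω₀ = 1/√(LC) = 1/√(0.00594·4.7e-06) = 5985 rad/s.
Step 2 — f₀ = ω₀/(2π) = 952.5 Hz.
Step 3 — Series Q: Q = ω₀L/R = 5985·0.00594/759 = 0.04684.
Step 4 — Bandwidth: Δω = ω₀/Q = 1.278e+05 rad/s; BW = Δω/(2π) = 2.034e+04 Hz.

(a) f₀ = 952.5 Hz  (b) Q = 0.04684  (c) BW = 2.034e+04 Hz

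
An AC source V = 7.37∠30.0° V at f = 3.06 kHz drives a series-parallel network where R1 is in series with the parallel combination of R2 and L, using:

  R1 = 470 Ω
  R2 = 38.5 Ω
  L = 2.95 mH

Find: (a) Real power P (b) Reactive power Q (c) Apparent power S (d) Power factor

Step 1 — Angular frequency: ω = 2π·f = 2π·3060 = 1.923e+04 rad/s.
Step 2 — Component impedances:
  R1: Z = R = 470 Ω
  R2: Z = R = 38.5 Ω
  L: Z = jωL = j·1.923e+04·0.00295 = 0 + j56.72 Ω
Step 3 — Parallel branch: R2 || L = 1/(1/R2 + 1/L) = 26.36 + j17.89 Ω.
Step 4 — Series with R1: Z_total = R1 + (R2 || L) = 496.4 + j17.89 Ω = 496.7∠2.1° Ω.
Step 5 — Source phasor: V = 7.37∠30.0° V = 6.383 + j3.685 V.
Step 6 — Current: I = V / Z = 0.01311 + j0.006952 A = 0.01484∠27.9° A.
Step 7 — Complex power: S = V·I* = 0.1093 + j0.003939 VA.
Step 8 — Real power: P = Re(S) = 0.1093 W.
Step 9 — Reactive power: Q = Im(S) = 0.003939 VAR.
Step 10 — Apparent power: |S| = 0.1094 VA.
Step 11 — Power factor: PF = P/|S| = 0.9994 (lagging).

(a) P = 0.1093 W  (b) Q = 0.003939 VAR  (c) S = 0.1094 VA  (d) PF = 0.9994 (lagging)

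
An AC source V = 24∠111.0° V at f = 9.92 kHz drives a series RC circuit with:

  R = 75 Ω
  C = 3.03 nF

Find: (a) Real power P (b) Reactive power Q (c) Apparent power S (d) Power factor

Step 1 — Angular frequency: ω = 2π·f = 2π·9920 = 6.233e+04 rad/s.
Step 2 — Component impedances:
  R: Z = R = 75 Ω
  C: Z = 1/(jωC) = -j/(ω·C) = 0 - j5295 Ω
Step 3 — Series combination: Z_total = R + C = 75 - j5295 Ω = 5296∠-89.2° Ω.
Step 4 — Source phasor: V = 24∠111.0° V = -8.601 + j22.41 V.
Step 5 — Current: I = V / Z = -0.004254 - j0.001564 A = 0.004532∠-159.8° A.
Step 6 — Complex power: S = V·I* = 0.001541 - j0.1088 VA.
Step 7 — Real power: P = Re(S) = 0.001541 W.
Step 8 — Reactive power: Q = Im(S) = -0.1088 VAR.
Step 9 — Apparent power: |S| = 0.1088 VA.
Step 10 — Power factor: PF = P/|S| = 0.01416 (leading).

(a) P = 0.001541 W  (b) Q = -0.1088 VAR  (c) S = 0.1088 VA  (d) PF = 0.01416 (leading)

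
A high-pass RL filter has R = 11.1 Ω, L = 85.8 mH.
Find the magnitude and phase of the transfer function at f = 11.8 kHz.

Step 1 — Angular frequency: ω = 2π·1.18e+04 = 7.414e+04 rad/s.
Step 2 — Transfer function: H(jω) = jωL/(R + jωL).
Step 3 — Numerator jωL = j·6361; denominator R + jωL = 11.1 + j6361.
Step 4 — H = 1 + j0.001745.
Step 5 — Magnitude: |H| = 1 (-0.0 dB); phase: φ = 0.1°.

|H| = 1 (-0.0 dB), φ = 0.1°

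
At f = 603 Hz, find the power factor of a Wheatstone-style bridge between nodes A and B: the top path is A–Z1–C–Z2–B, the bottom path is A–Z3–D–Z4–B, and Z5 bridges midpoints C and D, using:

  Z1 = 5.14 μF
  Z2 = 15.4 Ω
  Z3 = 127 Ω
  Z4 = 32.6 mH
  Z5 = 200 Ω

Step 1 — Angular frequency: ω = 2π·f = 2π·603 = 3789 rad/s.
Step 2 — Component impedances:
  Z1: Z = 1/(jωC) = -j/(ω·C) = 0 - j51.35 Ω
  Z2: Z = R = 15.4 Ω
  Z3: Z = R = 127 Ω
  Z4: Z = jωL = j·3789·0.0326 = 0 + j123.5 Ω
  Z5: Z = R = 200 Ω
Step 3 — Bridge requires nodal analysis (the Z5 bridge couples midpoints C and D, so the two paths cannot be reduced to a simple series/parallel combination). Setting node B to ground and injecting 1 A at node A, the 3-node admittance system at A, C, D solves to V_A = Z_AB = 32.22 - j46.98 Ω = 56.97∠-55.6° Ω.
Step 4 — Power factor: PF = cos(φ) = Re(Z)/|Z| = 32.22/56.97 = 0.5656.
Step 5 — Type: Im(Z) = -46.98 ⇒ leading (phase φ = -55.6°).

PF = 0.5656 (leading, φ = -55.6°)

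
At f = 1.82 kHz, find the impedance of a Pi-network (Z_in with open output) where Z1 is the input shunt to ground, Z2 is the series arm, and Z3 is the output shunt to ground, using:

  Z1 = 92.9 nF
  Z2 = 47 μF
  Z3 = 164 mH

Step 1 — Angular frequency: ω = 2π·f = 2π·1820 = 1.144e+04 rad/s.
Step 2 — Component impedances:
  Z1: Z = 1/(jωC) = -j/(ω·C) = 0 - j941.3 Ω
  Z2: Z = 1/(jωC) = -j/(ω·C) = 0 - j1.861 Ω
  Z3: Z = jωL = j·1.144e+04·0.164 = 0 + j1875 Ω
Step 3 — With open output, the series arm Z2 and the output shunt Z3 appear in series to ground: Z2 + Z3 = 0 + j1874 Ω.
Step 4 — Parallel with input shunt Z1: Z_in = Z1 || (Z2 + Z3) = 0 - j1892 Ω = 1892∠-90.0° Ω.

Z = 0 - j1892 Ω = 1892∠-90.0° Ω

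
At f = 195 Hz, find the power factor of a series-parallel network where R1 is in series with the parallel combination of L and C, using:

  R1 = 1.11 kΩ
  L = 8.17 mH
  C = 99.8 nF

Step 1 — Angular frequency: ω = 2π·f = 2π·195 = 1225 rad/s.
Step 2 — Component impedances:
  R1: Z = R = 1110 Ω
  L: Z = jωL = j·1225·0.00817 = 0 + j10.01 Ω
  C: Z = 1/(jωC) = -j/(ω·C) = 0 - j8178 Ω
Step 3 — Parallel branch: L || C = 1/(1/L + 1/C) = 0 + j10.02 Ω.
Step 4 — Series with R1: Z_total = R1 + (L || C) = 1110 + j10.02 Ω = 1110∠0.5° Ω.
Step 5 — Power factor: PF = cos(φ) = Re(Z)/|Z| = 1110/1110 = 1.
Step 6 — Type: Im(Z) = 10.02 ⇒ lagging (phase φ = 0.5°).

PF = 1 (lagging, φ = 0.5°)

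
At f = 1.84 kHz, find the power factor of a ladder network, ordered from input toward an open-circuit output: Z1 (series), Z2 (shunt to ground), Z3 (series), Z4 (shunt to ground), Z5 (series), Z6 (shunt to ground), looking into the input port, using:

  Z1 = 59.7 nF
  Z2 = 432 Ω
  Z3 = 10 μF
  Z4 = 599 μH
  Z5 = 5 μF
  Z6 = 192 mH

Step 1 — Angular frequency: ω = 2π·f = 2π·1840 = 1.156e+04 rad/s.
Step 2 — Component impedances:
  Z1: Z = 1/(jωC) = -j/(ω·C) = 0 - j1449 Ω
  Z2: Z = R = 432 Ω
  Z3: Z = 1/(jωC) = -j/(ω·C) = 0 - j8.65 Ω
  Z4: Z = jωL = j·1.156e+04·0.000599 = 0 + j6.925 Ω
  Z5: Z = 1/(jωC) = -j/(ω·C) = 0 - j17.3 Ω
  Z6: Z = jωL = j·1.156e+04·0.192 = 0 + j2220 Ω
Step 3 — Ladder network (open output): work backward from the far end, alternating series and parallel combinations. Z_in = 0.00706 - j1451 Ω = 1451∠-90.0° Ω.
Step 4 — Power factor: PF = cos(φ) = Re(Z)/|Z| = 0.0070595/1450.6 = 4.867e-06.
Step 5 — Type: Im(Z) = -1451 ⇒ leading (phase φ = -90.0°).

PF = 4.867e-06 (leading, φ = -90.0°)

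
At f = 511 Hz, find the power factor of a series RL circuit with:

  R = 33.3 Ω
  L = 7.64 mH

Step 1 — Angular frequency: ω = 2π·f = 2π·511 = 3211 rad/s.
Step 2 — Component impedances:
  R: Z = R = 33.3 Ω
  L: Z = jωL = j·3211·0.00764 = 0 + j24.53 Ω
Step 3 — Series combination: Z_total = R + L = 33.3 + j24.53 Ω = 41.36∠36.4° Ω.
Step 4 — Power factor: PF = cos(φ) = Re(Z)/|Z| = 33.3/41.36 = 0.8051.
Step 5 — Type: Im(Z) = 24.53 ⇒ lagging (phase φ = 36.4°).

PF = 0.8051 (lagging, φ = 36.4°)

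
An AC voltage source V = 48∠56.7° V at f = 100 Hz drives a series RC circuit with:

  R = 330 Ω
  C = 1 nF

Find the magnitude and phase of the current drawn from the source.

Step 1 — Angular frequency: ω = 2π·f = 2π·100 = 628.3 rad/s.
Step 2 — Component impedances:
  R: Z = R = 330 Ω
  C: Z = 1/(jωC) = -j/(ω·C) = 0 - j1.592e+06 Ω
Step 3 — Series combination: Z_total = R + C = 330 - j1.592e+06 Ω = 1.592e+06∠-90.0° Ω.
Step 4 — Source phasor: V = 48∠56.7° V = 26.35 + j40.12 V.
Step 5 — Ohm's law: I = V / Z_total = (26.35 + j40.12) / (330 - j1.592e+06) = -2.52e-05 + j1.656e-05 A.
Step 6 — Convert to polar: |I| = 3.016e-05 A, ∠I = 146.7°.

I = 3.016e-05∠146.7° A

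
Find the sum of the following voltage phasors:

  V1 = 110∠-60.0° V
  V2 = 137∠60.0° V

Step 1 — Convert each phasor to rectangular form:
  V1 = 110·(cos(-60.0°) + j·sin(-60.0°)) = 55 - j95.26 V
  V2 = 137·(cos(60.0°) + j·sin(60.0°)) = 68.5 + j118.6 V
Step 2 — Sum components: V_total = 123.5 + j23.38 V.
Step 3 — Convert to polar: |V_total| = 125.7 V, ∠V_total = 10.7°.

V_total = 125.7∠10.7° V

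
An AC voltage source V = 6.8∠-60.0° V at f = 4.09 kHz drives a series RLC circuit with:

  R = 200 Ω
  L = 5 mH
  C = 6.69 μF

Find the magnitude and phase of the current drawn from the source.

Step 1 — Angular frequency: ω = 2π·f = 2π·4090 = 2.57e+04 rad/s.
Step 2 — Component impedances:
  R: Z = R = 200 Ω
  L: Z = jωL = j·2.57e+04·0.005 = 0 + j128.5 Ω
  C: Z = 1/(jωC) = -j/(ω·C) = 0 - j5.817 Ω
Step 3 — Series combination: Z_total = R + L + C = 200 + j122.7 Ω = 234.6∠31.5° Ω.
Step 4 — Source phasor: V = 6.8∠-60.0° V = 3.4 - j5.889 V.
Step 5 — Ohm's law: I = V / Z_total = (3.4 - j5.889) / (200 + j122.7) = -0.0007707 - j0.02897 A.
Step 6 — Convert to polar: |I| = 0.02898 A, ∠I = -91.5°.

I = 0.02898∠-91.5° A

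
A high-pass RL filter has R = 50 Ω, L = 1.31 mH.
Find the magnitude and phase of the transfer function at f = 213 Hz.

Step 1 — Angular frequency: ω = 2π·213 = 1338 rad/s.
Step 2 — Transfer function: H(jω) = jωL/(R + jωL).
Step 3 — Numerator jωL = j·1.753; denominator R + jωL = 50 + j1.753.
Step 4 — H = 0.001228 + j0.03502.
Step 5 — Magnitude: |H| = 0.03504 (-29.1 dB); phase: φ = 88.0°.

|H| = 0.03504 (-29.1 dB), φ = 88.0°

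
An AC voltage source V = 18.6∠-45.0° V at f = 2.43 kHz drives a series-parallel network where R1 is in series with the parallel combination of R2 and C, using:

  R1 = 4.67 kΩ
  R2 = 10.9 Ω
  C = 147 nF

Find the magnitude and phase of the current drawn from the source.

Step 1 — Angular frequency: ω = 2π·f = 2π·2430 = 1.527e+04 rad/s.
Step 2 — Component impedances:
  R1: Z = R = 4670 Ω
  R2: Z = R = 10.9 Ω
  C: Z = 1/(jωC) = -j/(ω·C) = 0 - j445.6 Ω
Step 3 — Parallel branch: R2 || C = 1/(1/R2 + 1/C) = 10.89 - j0.2665 Ω.
Step 4 — Series with R1: Z_total = R1 + (R2 || C) = 4681 - j0.2665 Ω = 4681∠-0.0° Ω.
Step 5 — Source phasor: V = 18.6∠-45.0° V = 13.15 - j13.15 V.
Step 6 — Ohm's law: I = V / Z_total = (13.15 - j13.15) / (4681 - j0.2665) = 0.00281 - j0.00281 A.
Step 7 — Convert to polar: |I| = 0.003974 A, ∠I = -45.0°.

I = 0.003974∠-45.0° A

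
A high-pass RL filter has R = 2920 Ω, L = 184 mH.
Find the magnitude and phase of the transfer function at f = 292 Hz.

Step 1 — Angular frequency: ω = 2π·292 = 1835 rad/s.
Step 2 — Transfer function: H(jω) = jωL/(R + jωL).
Step 3 — Numerator jωL = j·337.6; denominator R + jωL = 2920 + j337.6.
Step 4 — H = 0.01319 + j0.1141.
Step 5 — Magnitude: |H| = 0.1148 (-18.8 dB); phase: φ = 83.4°.

|H| = 0.1148 (-18.8 dB), φ = 83.4°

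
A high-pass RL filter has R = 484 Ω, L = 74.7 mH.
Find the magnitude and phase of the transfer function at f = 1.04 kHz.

Step 1 — Angular frequency: ω = 2π·1040 = 6535 rad/s.
Step 2 — Transfer function: H(jω) = jωL/(R + jωL).
Step 3 — Numerator jωL = j·488.1; denominator R + jωL = 484 + j488.1.
Step 4 — H = 0.5042 + j0.5.
Step 5 — Magnitude: |H| = 0.7101 (-3.0 dB); phase: φ = 44.8°.

|H| = 0.7101 (-3.0 dB), φ = 44.8°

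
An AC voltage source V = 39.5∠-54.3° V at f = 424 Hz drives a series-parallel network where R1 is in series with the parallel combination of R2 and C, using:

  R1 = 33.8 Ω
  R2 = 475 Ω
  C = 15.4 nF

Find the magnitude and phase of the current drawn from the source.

Step 1 — Angular frequency: ω = 2π·f = 2π·424 = 2664 rad/s.
Step 2 — Component impedances:
  R1: Z = R = 33.8 Ω
  R2: Z = R = 475 Ω
  C: Z = 1/(jωC) = -j/(ω·C) = 0 - j2.437e+04 Ω
Step 3 — Parallel branch: R2 || C = 1/(1/R2 + 1/C) = 474.8 - j9.253 Ω.
Step 4 — Series with R1: Z_total = R1 + (R2 || C) = 508.6 - j9.253 Ω = 508.7∠-1.0° Ω.
Step 5 — Source phasor: V = 39.5∠-54.3° V = 23.05 - j32.08 V.
Step 6 — Ohm's law: I = V / Z_total = (23.05 - j32.08) / (508.6 - j9.253) = 0.04645 - j0.06222 A.
Step 7 — Convert to polar: |I| = 0.07765 A, ∠I = -53.3°.

I = 0.07765∠-53.3° A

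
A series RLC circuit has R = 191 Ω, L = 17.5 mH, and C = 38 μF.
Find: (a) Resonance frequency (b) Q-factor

Step 1 — Resonance condition Im(Z)=0 gives ω₀ = 1/√(LC).
Step 2 — ω₀ = 1/√(0.0175·3.8e-05) = 1226 rad/s.
Step 3 — f₀ = ω₀/(2π) = 195.2 Hz.
Step 4 — Series Q: Q = ω₀L/R = 1226·0.0175/191 = 0.1124.

(a) f₀ = 195.2 Hz  (b) Q = 0.1124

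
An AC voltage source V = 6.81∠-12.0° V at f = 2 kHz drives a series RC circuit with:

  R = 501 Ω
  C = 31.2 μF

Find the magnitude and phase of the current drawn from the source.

Step 1 — Angular frequency: ω = 2π·f = 2π·2000 = 1.257e+04 rad/s.
Step 2 — Component impedances:
  R: Z = R = 501 Ω
  C: Z = 1/(jωC) = -j/(ω·C) = 0 - j2.551 Ω
Step 3 — Series combination: Z_total = R + C = 501 - j2.551 Ω = 501∠-0.3° Ω.
Step 4 — Source phasor: V = 6.81∠-12.0° V = 6.661 - j1.416 V.
Step 5 — Ohm's law: I = V / Z_total = (6.661 - j1.416) / (501 - j2.551) = 0.01331 - j0.002758 A.
Step 6 — Convert to polar: |I| = 0.01359 A, ∠I = -11.7°.

I = 0.01359∠-11.7° A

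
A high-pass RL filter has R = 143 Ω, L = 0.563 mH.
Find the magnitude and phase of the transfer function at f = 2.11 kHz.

Step 1 — Angular frequency: ω = 2π·2110 = 1.326e+04 rad/s.
Step 2 — Transfer function: H(jω) = jωL/(R + jωL).
Step 3 — Numerator jωL = j·7.464; denominator R + jωL = 143 + j7.464.
Step 4 — H = 0.002717 + j0.05205.
Step 5 — Magnitude: |H| = 0.05212 (-25.7 dB); phase: φ = 87.0°.

|H| = 0.05212 (-25.7 dB), φ = 87.0°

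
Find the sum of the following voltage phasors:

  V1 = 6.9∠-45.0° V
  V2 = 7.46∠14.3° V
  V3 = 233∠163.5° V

Step 1 — Convert each phasor to rectangular form:
  V1 = 6.9·(cos(-45.0°) + j·sin(-45.0°)) = 4.879 - j4.879 V
  V2 = 7.46·(cos(14.3°) + j·sin(14.3°)) = 7.229 + j1.843 V
  V3 = 233·(cos(163.5°) + j·sin(163.5°)) = -223.4 + j66.18 V
Step 2 — Sum components: V_total = -211.3 + j63.14 V.
Step 3 — Convert to polar: |V_total| = 220.5 V, ∠V_total = 163.4°.

V_total = 220.5∠163.4° V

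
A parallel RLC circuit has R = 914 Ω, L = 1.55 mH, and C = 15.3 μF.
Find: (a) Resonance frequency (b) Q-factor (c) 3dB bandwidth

Step 1 — Resonance: ω₀ = 1/√(LC) = 1/√(0.00155·1.53e-05) = 6494 rad/s.
Step 2 — f₀ = ω₀/(2π) = 1033 Hz.
Step 3 — Parallel Q: Q = R/(ω₀L) = 914/(6494·0.00155) = 90.81.
Step 4 — Bandwidth: Δω = ω₀/Q = 71.51 rad/s; BW = Δω/(2π) = 11.38 Hz.

(a) f₀ = 1033 Hz  (b) Q = 90.81  (c) BW = 11.38 Hz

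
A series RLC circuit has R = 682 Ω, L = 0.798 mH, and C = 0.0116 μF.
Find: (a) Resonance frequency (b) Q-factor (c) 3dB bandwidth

Step 1 — Resonance: ω₀ = 1/√(LC) = 1/√(0.000798·1.16e-08) = 3.287e+05 rad/s.
Step 2 — f₀ = ω₀/(2π) = 5.231e+04 Hz.
Step 3 — Series Q: Q = ω₀L/R = 3.287e+05·0.000798/682 = 0.3846.
Step 4 — Bandwidth: Δω = ω₀/Q = 8.546e+05 rad/s; BW = Δω/(2π) = 1.36e+05 Hz.

(a) f₀ = 5.231e+04 Hz  (b) Q = 0.3846  (c) BW = 1.36e+05 Hz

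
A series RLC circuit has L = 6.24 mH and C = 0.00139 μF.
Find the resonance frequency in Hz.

Step 1 — Resonance condition Im(Z)=0 gives ω₀ = 1/√(LC).
Step 2 — ω₀ = 1/√(0.00624·1.39e-09) = 3.395e+05 rad/s.
Step 3 — f₀ = ω₀/(2π) = 5.404e+04 Hz.

f₀ = 5.404e+04 Hz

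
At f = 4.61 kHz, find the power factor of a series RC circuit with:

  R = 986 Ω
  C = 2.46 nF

Step 1 — Angular frequency: ω = 2π·f = 2π·4610 = 2.897e+04 rad/s.
Step 2 — Component impedances:
  R: Z = R = 986 Ω
  C: Z = 1/(jωC) = -j/(ω·C) = 0 - j1.403e+04 Ω
Step 3 — Series combination: Z_total = R + C = 986 - j1.403e+04 Ω = 1.407e+04∠-86.0° Ω.
Step 4 — Power factor: PF = cos(φ) = Re(Z)/|Z| = 986/1.407e+04 = 0.07008.
Step 5 — Type: Im(Z) = -1.403e+04 ⇒ leading (phase φ = -86.0°).

PF = 0.07008 (leading, φ = -86.0°)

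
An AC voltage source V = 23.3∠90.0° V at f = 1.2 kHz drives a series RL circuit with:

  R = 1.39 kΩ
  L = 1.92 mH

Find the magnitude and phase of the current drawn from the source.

Step 1 — Angular frequency: ω = 2π·f = 2π·1200 = 7540 rad/s.
Step 2 — Component impedances:
  R: Z = R = 1390 Ω
  L: Z = jωL = j·7540·0.00192 = 0 + j14.48 Ω
Step 3 — Series combination: Z_total = R + L = 1390 + j14.48 Ω = 1390∠0.6° Ω.
Step 4 — Source phasor: V = 23.3∠90.0° V = 0 + j23.3 V.
Step 5 — Ohm's law: I = V / Z_total = (0 + j23.3) / (1390 + j14.48) = 0.0001746 + j0.01676 A.
Step 6 — Convert to polar: |I| = 0.01676 A, ∠I = 89.4°.

I = 0.01676∠89.4° A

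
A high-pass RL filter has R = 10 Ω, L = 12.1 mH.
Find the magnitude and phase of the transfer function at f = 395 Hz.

Step 1 — Angular frequency: ω = 2π·395 = 2482 rad/s.
Step 2 — Transfer function: H(jω) = jωL/(R + jωL).
Step 3 — Numerator jωL = j·30.03; denominator R + jωL = 10 + j30.03.
Step 4 — H = 0.9002 + j0.2998.
Step 5 — Magnitude: |H| = 0.9488 (-0.5 dB); phase: φ = 18.4°.

|H| = 0.9488 (-0.5 dB), φ = 18.4°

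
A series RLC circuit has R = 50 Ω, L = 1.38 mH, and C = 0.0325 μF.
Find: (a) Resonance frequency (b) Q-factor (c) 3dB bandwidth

Step 1 — Resonance condition Im(Z)=0 gives ω₀ = 1/√(LC).
Step 2 — ω₀ = 1/√(0.00138·3.25e-08) = 1.493e+05 rad/s.
Step 3 — f₀ = ω₀/(2π) = 2.377e+04 Hz.
Step 4 — Series Q: Q = ω₀L/R = 1.493e+05·0.00138/50 = 4.121.
Step 5 — 3dB bandwidth: Δω = ω₀/Q = 3.623e+04 rad/s; BW = Δω/(2π) = 5766 Hz.

(a) f₀ = 2.377e+04 Hz  (b) Q = 4.121  (c) BW = 5766 Hz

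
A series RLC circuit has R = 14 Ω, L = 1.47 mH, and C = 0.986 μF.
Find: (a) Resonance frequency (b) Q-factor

Step 1 — Resonance condition Im(Z)=0 gives ω₀ = 1/√(LC).
Step 2 — ω₀ = 1/√(0.00147·9.86e-07) = 2.627e+04 rad/s.
Step 3 — f₀ = ω₀/(2π) = 4180 Hz.
Step 4 — Series Q: Q = ω₀L/R = 2.627e+04·0.00147/14 = 2.758.

(a) f₀ = 4180 Hz  (b) Q = 2.758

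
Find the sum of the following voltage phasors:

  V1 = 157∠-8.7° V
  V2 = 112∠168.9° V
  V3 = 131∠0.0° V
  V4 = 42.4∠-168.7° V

Step 1 — Convert each phasor to rectangular form:
  V1 = 157·(cos(-8.7°) + j·sin(-8.7°)) = 155.2 - j23.75 V
  V2 = 112·(cos(168.9°) + j·sin(168.9°)) = -109.9 + j21.56 V
  V3 = 131·(cos(0.0°) + j·sin(0.0°)) = 131 V
  V4 = 42.4·(cos(-168.7°) + j·sin(-168.7°)) = -41.58 - j8.308 V
Step 2 — Sum components: V_total = 134.7 - j10.49 V.
Step 3 — Convert to polar: |V_total| = 135.1 V, ∠V_total = -4.5°.

V_total = 135.1∠-4.5° V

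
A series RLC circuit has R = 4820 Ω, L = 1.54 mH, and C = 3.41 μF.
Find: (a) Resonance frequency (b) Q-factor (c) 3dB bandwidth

Step 1 — Resonance: ω₀ = 1/√(LC) = 1/√(0.00154·3.41e-06) = 1.38e+04 rad/s.
Step 2 — f₀ = ω₀/(2π) = 2196 Hz.
Step 3 — Series Q: Q = ω₀L/R = 1.38e+04·0.00154/4820 = 0.004409.
Step 4 — Bandwidth: Δω = ω₀/Q = 3.13e+06 rad/s; BW = Δω/(2π) = 4.981e+05 Hz.

(a) f₀ = 2196 Hz  (b) Q = 0.004409  (c) BW = 4.981e+05 Hz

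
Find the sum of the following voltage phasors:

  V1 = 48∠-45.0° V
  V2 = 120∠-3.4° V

Step 1 — Convert each phasor to rectangular form:
  V1 = 48·(cos(-45.0°) + j·sin(-45.0°)) = 33.94 - j33.94 V
  V2 = 120·(cos(-3.4°) + j·sin(-3.4°)) = 119.8 - j7.117 V
Step 2 — Sum components: V_total = 153.7 - j41.06 V.
Step 3 — Convert to polar: |V_total| = 159.1 V, ∠V_total = -15.0°.

V_total = 159.1∠-15.0° V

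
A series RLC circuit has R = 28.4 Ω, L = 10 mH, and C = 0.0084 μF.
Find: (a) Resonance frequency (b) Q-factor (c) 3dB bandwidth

Step 1 — Resonance condition Im(Z)=0 gives ω₀ = 1/√(LC).
Step 2 — ω₀ = 1/√(0.01·8.4e-09) = 1.091e+05 rad/s.
Step 3 — f₀ = ω₀/(2π) = 1.737e+04 Hz.
Step 4 — Series Q: Q = ω₀L/R = 1.091e+05·0.01/28.4 = 38.42.
Step 5 — 3dB bandwidth: Δω = ω₀/Q = 2840 rad/s; BW = Δω/(2π) = 452 Hz.

(a) f₀ = 1.737e+04 Hz  (b) Q = 38.42  (c) BW = 452 Hz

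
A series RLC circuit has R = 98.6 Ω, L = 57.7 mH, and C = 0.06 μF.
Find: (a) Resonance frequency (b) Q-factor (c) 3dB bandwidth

Step 1 — Resonance condition Im(Z)=0 gives ω₀ = 1/√(LC).
Step 2 — ω₀ = 1/√(0.0577·6e-08) = 1.7e+04 rad/s.
Step 3 — f₀ = ω₀/(2π) = 2705 Hz.
Step 4 — Series Q: Q = ω₀L/R = 1.7e+04·0.0577/98.6 = 9.946.
Step 5 — 3dB bandwidth: Δω = ω₀/Q = 1709 rad/s; BW = Δω/(2π) = 272 Hz.

(a) f₀ = 2705 Hz  (b) Q = 9.946  (c) BW = 272 Hz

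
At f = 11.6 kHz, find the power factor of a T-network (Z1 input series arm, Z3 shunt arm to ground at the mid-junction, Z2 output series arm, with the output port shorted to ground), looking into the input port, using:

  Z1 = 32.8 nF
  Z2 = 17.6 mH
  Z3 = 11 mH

Step 1 — Angular frequency: ω = 2π·f = 2π·1.16e+04 = 7.288e+04 rad/s.
Step 2 — Component impedances:
  Z1: Z = 1/(jωC) = -j/(ω·C) = 0 - j418.3 Ω
  Z2: Z = jωL = j·7.288e+04·0.0176 = 0 + j1283 Ω
  Z3: Z = jωL = j·7.288e+04·0.011 = 0 + j801.7 Ω
Step 3 — With the output port shorted to ground, the output series arm Z2 runs from the junction to ground; the shunt arm Z3 also runs from the junction to ground. They appear in parallel: Z3 || Z2 = 0 + j493.4 Ω.
Step 4 — Series with input arm Z1: Z_in = Z1 + (Z3 || Z2) = 0 + j75.07 Ω = 75.07∠90.0° Ω.
Step 5 — Power factor: PF = cos(φ) = Re(Z)/|Z| = 0/75.07 = 0.
Step 6 — Type: Im(Z) = 75.07 ⇒ lagging (phase φ = 90.0°).

PF = 0 (lagging, φ = 90.0°)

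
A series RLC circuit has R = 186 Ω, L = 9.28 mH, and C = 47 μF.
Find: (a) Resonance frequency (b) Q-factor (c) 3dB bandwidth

Step 1 — Resonance: ω₀ = 1/√(LC) = 1/√(0.00928·4.7e-05) = 1514 rad/s.
Step 2 — f₀ = ω₀/(2π) = 241 Hz.
Step 3 — Series Q: Q = ω₀L/R = 1514·0.00928/186 = 0.07555.
Step 4 — Bandwidth: Δω = ω₀/Q = 2.004e+04 rad/s; BW = Δω/(2π) = 3190 Hz.

(a) f₀ = 241 Hz  (b) Q = 0.07555  (c) BW = 3190 Hz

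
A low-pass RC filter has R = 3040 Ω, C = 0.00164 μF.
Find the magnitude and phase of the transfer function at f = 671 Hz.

Step 1 — Angular frequency: ω = 2π·671 = 4216 rad/s.
Step 2 — Transfer function: H(jω) = 1/(1 + jωRC).
Step 3 — Denominator: 1 + jωRC = 1 + j·4216·3040·1.64e-09 = 1 + j0.02102.
Step 4 — H = 0.9996 - j0.02101.
Step 5 — Magnitude: |H| = 0.9998 (-0.0 dB); phase: φ = -1.2°.

|H| = 0.9998 (-0.0 dB), φ = -1.2°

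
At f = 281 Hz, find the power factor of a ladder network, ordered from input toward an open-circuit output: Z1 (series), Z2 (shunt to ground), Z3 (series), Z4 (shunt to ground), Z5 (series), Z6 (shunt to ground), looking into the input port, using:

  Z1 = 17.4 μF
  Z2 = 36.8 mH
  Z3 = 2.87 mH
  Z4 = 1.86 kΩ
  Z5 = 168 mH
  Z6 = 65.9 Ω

Step 1 — Angular frequency: ω = 2π·f = 2π·281 = 1766 rad/s.
Step 2 — Component impedances:
  Z1: Z = 1/(jωC) = -j/(ω·C) = 0 - j32.55 Ω
  Z2: Z = jωL = j·1766·0.0368 = 0 + j64.97 Ω
  Z3: Z = jωL = j·1766·0.00287 = 0 + j5.067 Ω
  Z4: Z = R = 1860 Ω
  Z5: Z = jωL = j·1766·0.168 = 0 + j296.6 Ω
  Z6: Z = R = 65.9 Ω
Step 3 — Ladder network (open output): work backward from the far end, alternating series and parallel combinations. Z_in = 3.502 + j21.1 Ω = 21.39∠80.6° Ω.
Step 4 — Power factor: PF = cos(φ) = Re(Z)/|Z| = 3.502/21.39 = 0.1637.
Step 5 — Type: Im(Z) = 21.1 ⇒ lagging (phase φ = 80.6°).

PF = 0.1637 (lagging, φ = 80.6°)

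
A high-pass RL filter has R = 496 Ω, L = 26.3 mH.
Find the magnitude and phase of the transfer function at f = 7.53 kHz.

Step 1 — Angular frequency: ω = 2π·7530 = 4.731e+04 rad/s.
Step 2 — Transfer function: H(jω) = jωL/(R + jωL).
Step 3 — Numerator jωL = j·1244; denominator R + jωL = 496 + j1244.
Step 4 — H = 0.8629 + j0.344.
Step 5 — Magnitude: |H| = 0.9289 (-0.6 dB); phase: φ = 21.7°.

|H| = 0.9289 (-0.6 dB), φ = 21.7°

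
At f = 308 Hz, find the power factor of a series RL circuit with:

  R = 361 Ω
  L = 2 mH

Step 1 — Angular frequency: ω = 2π·f = 2π·308 = 1935 rad/s.
Step 2 — Component impedances:
  R: Z = R = 361 Ω
  L: Z = jωL = j·1935·0.002 = 0 + j3.87 Ω
Step 3 — Series combination: Z_total = R + L = 361 + j3.87 Ω = 361∠0.6° Ω.
Step 4 — Power factor: PF = cos(φ) = Re(Z)/|Z| = 361/361.02 = 0.9999.
Step 5 — Type: Im(Z) = 3.87 ⇒ lagging (phase φ = 0.6°).

PF = 0.9999 (lagging, φ = 0.6°)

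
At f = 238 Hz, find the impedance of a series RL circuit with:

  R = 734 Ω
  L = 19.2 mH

Step 1 — Angular frequency: ω = 2π·f = 2π·238 = 1495 rad/s.
Step 2 — Component impedances:
  R: Z = R = 734 Ω
  L: Z = jωL = j·1495·0.0192 = 0 + j28.71 Ω
Step 3 — Series combination: Z_total = R + L = 734 + j28.71 Ω = 734.6∠2.2° Ω.

Z = 734 + j28.71 Ω = 734.6∠2.2° Ω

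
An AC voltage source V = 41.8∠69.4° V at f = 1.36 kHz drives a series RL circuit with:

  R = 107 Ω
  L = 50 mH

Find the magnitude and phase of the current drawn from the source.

Step 1 — Angular frequency: ω = 2π·f = 2π·1360 = 8545 rad/s.
Step 2 — Component impedances:
  R: Z = R = 107 Ω
  L: Z = jωL = j·8545·0.05 = 0 + j427.3 Ω
Step 3 — Series combination: Z_total = R + L = 107 + j427.3 Ω = 440.5∠75.9° Ω.
Step 4 — Source phasor: V = 41.8∠69.4° V = 14.71 + j39.13 V.
Step 5 — Ohm's law: I = V / Z_total = (14.71 + j39.13) / (107 + j427.3) = 0.09429 - j0.01081 A.
Step 6 — Convert to polar: |I| = 0.0949 A, ∠I = -6.5°.

I = 0.0949∠-6.5° A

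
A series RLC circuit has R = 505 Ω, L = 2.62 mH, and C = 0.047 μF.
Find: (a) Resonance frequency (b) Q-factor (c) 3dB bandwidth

Step 1 — Resonance condition Im(Z)=0 gives ω₀ = 1/√(LC).
Step 2 — ω₀ = 1/√(0.00262·4.7e-08) = 9.012e+04 rad/s.
Step 3 — f₀ = ω₀/(2π) = 1.434e+04 Hz.
Step 4 — Series Q: Q = ω₀L/R = 9.012e+04·0.00262/505 = 0.4675.
Step 5 — 3dB bandwidth: Δω = ω₀/Q = 1.927e+05 rad/s; BW = Δω/(2π) = 3.068e+04 Hz.

(a) f₀ = 1.434e+04 Hz  (b) Q = 0.4675  (c) BW = 3.068e+04 Hz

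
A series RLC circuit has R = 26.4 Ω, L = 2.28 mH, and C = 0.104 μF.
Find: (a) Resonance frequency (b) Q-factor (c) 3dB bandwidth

Step 1 — Resonance: ω₀ = 1/√(LC) = 1/√(0.00228·1.04e-07) = 6.494e+04 rad/s.
Step 2 — f₀ = ω₀/(2π) = 1.034e+04 Hz.
Step 3 — Series Q: Q = ω₀L/R = 6.494e+04·0.00228/26.4 = 5.609.
Step 4 — Bandwidth: Δω = ω₀/Q = 1.158e+04 rad/s; BW = Δω/(2π) = 1843 Hz.

(a) f₀ = 1.034e+04 Hz  (b) Q = 5.609  (c) BW = 1843 Hz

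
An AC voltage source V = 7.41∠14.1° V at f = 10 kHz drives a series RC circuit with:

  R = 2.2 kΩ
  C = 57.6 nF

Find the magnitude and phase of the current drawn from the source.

Step 1 — Angular frequency: ω = 2π·f = 2π·1e+04 = 6.283e+04 rad/s.
Step 2 — Component impedances:
  R: Z = R = 2200 Ω
  C: Z = 1/(jωC) = -j/(ω·C) = 0 - j276.3 Ω
Step 3 — Series combination: Z_total = R + C = 2200 - j276.3 Ω = 2217∠-7.2° Ω.
Step 4 — Source phasor: V = 7.41∠14.1° V = 7.187 + j1.805 V.
Step 5 — Ohm's law: I = V / Z_total = (7.187 + j1.805) / (2200 - j276.3) = 0.003115 + j0.001212 A.
Step 6 — Convert to polar: |I| = 0.003342 A, ∠I = 21.3°.

I = 0.003342∠21.3° A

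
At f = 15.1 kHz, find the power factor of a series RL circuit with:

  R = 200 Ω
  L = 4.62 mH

Step 1 — Angular frequency: ω = 2π·f = 2π·1.51e+04 = 9.488e+04 rad/s.
Step 2 — Component impedances:
  R: Z = R = 200 Ω
  L: Z = jωL = j·9.488e+04·0.00462 = 0 + j438.3 Ω
Step 3 — Series combination: Z_total = R + L = 200 + j438.3 Ω = 481.8∠65.5° Ω.
Step 4 — Power factor: PF = cos(φ) = Re(Z)/|Z| = 200/481.8 = 0.4151.
Step 5 — Type: Im(Z) = 438.3 ⇒ lagging (phase φ = 65.5°).

PF = 0.4151 (lagging, φ = 65.5°)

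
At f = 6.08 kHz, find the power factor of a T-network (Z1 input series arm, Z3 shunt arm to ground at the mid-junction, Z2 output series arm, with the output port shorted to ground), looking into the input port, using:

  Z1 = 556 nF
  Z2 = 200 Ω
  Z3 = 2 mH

Step 1 — Angular frequency: ω = 2π·f = 2π·6080 = 3.82e+04 rad/s.
Step 2 — Component impedances:
  Z1: Z = 1/(jωC) = -j/(ω·C) = 0 - j47.08 Ω
  Z2: Z = R = 200 Ω
  Z3: Z = jωL = j·3.82e+04·0.002 = 0 + j76.4 Ω
Step 3 — With the output port shorted to ground, the output series arm Z2 runs from the junction to ground; the shunt arm Z3 also runs from the junction to ground. They appear in parallel: Z3 || Z2 = 25.47 + j66.67 Ω.
Step 4 — Series with input arm Z1: Z_in = Z1 + (Z3 || Z2) = 25.47 + j19.59 Ω = 32.13∠37.6° Ω.
Step 5 — Power factor: PF = cos(φ) = Re(Z)/|Z| = 25.47/32.134 = 0.7926.
Step 6 — Type: Im(Z) = 19.59 ⇒ lagging (phase φ = 37.6°).

PF = 0.7926 (lagging, φ = 37.6°)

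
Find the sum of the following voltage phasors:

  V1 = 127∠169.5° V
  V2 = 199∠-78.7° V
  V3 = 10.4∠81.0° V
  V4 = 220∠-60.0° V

Step 1 — Convert each phasor to rectangular form:
  V1 = 127·(cos(169.5°) + j·sin(169.5°)) = -124.9 + j23.14 V
  V2 = 199·(cos(-78.7°) + j·sin(-78.7°)) = 38.99 - j195.1 V
  V3 = 10.4·(cos(81.0°) + j·sin(81.0°)) = 1.627 + j10.27 V
  V4 = 220·(cos(-60.0°) + j·sin(-60.0°)) = 110 - j190.5 V
Step 2 — Sum components: V_total = 25.75 - j352.3 V.
Step 3 — Convert to polar: |V_total| = 353.2 V, ∠V_total = -85.8°.

V_total = 353.2∠-85.8° V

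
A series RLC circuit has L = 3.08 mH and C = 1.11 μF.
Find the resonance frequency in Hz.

Step 1 — Resonance condition Im(Z)=0 gives ω₀ = 1/√(LC).
Step 2 — ω₀ = 1/√(0.00308·1.11e-06) = 1.71e+04 rad/s.
Step 3 — f₀ = ω₀/(2π) = 2722 Hz.

f₀ = 2722 Hz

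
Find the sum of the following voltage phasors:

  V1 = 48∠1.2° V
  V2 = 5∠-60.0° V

Step 1 — Convert each phasor to rectangular form:
  V1 = 48·(cos(1.2°) + j·sin(1.2°)) = 47.99 + j1.005 V
  V2 = 5·(cos(-60.0°) + j·sin(-60.0°)) = 2.5 - j4.33 V
Step 2 — Sum components: V_total = 50.49 - j3.325 V.
Step 3 — Convert to polar: |V_total| = 50.6 V, ∠V_total = -3.8°.

V_total = 50.6∠-3.8° V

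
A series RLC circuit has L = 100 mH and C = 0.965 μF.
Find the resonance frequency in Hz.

Step 1 — Resonance condition Im(Z)=0 gives ω₀ = 1/√(LC).
Step 2 — ω₀ = 1/√(0.1·9.65e-07) = 3219 rad/s.
Step 3 — f₀ = ω₀/(2π) = 512.3 Hz.

f₀ = 512.3 Hz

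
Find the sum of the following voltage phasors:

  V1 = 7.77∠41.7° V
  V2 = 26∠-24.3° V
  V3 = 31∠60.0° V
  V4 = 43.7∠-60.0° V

Step 1 — Convert each phasor to rectangular form:
  V1 = 7.77·(cos(41.7°) + j·sin(41.7°)) = 5.801 + j5.169 V
  V2 = 26·(cos(-24.3°) + j·sin(-24.3°)) = 23.7 - j10.7 V
  V3 = 31·(cos(60.0°) + j·sin(60.0°)) = 15.5 + j26.85 V
  V4 = 43.7·(cos(-60.0°) + j·sin(-60.0°)) = 21.85 - j37.85 V
Step 2 — Sum components: V_total = 66.85 - j16.53 V.
Step 3 — Convert to polar: |V_total| = 68.86 V, ∠V_total = -13.9°.

V_total = 68.86∠-13.9° V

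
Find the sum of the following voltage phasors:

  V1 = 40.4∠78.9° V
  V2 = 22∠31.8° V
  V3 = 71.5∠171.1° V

Step 1 — Convert each phasor to rectangular form:
  V1 = 40.4·(cos(78.9°) + j·sin(78.9°)) = 7.778 + j39.64 V
  V2 = 22·(cos(31.8°) + j·sin(31.8°)) = 18.7 + j11.59 V
  V3 = 71.5·(cos(171.1°) + j·sin(171.1°)) = -70.64 + j11.06 V
Step 2 — Sum components: V_total = -44.16 + j62.3 V.
Step 3 — Convert to polar: |V_total| = 76.36 V, ∠V_total = 125.3°.

V_total = 76.36∠125.3° V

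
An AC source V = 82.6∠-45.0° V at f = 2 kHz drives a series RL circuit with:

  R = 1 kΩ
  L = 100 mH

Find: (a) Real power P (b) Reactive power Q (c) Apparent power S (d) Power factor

Step 1 — Angular frequency: ω = 2π·f = 2π·2000 = 1.257e+04 rad/s.
Step 2 — Component impedances:
  R: Z = R = 1000 Ω
  L: Z = jωL = j·1.257e+04·0.1 = 0 + j1257 Ω
Step 3 — Series combination: Z_total = R + L = 1000 + j1257 Ω = 1606∠51.5° Ω.
Step 4 — Source phasor: V = 82.6∠-45.0° V = 58.41 - j58.41 V.
Step 5 — Current: I = V / Z = -0.005812 - j0.0511 A = 0.05143∠-96.5° A.
Step 6 — Complex power: S = V·I* = 2.645 + j3.324 VA.
Step 7 — Real power: P = Re(S) = 2.645 W.
Step 8 — Reactive power: Q = Im(S) = 3.324 VAR.
Step 9 — Apparent power: |S| = 4.248 VA.
Step 10 — Power factor: PF = P/|S| = 0.6227 (lagging).

(a) P = 2.645 W  (b) Q = 3.324 VAR  (c) S = 4.248 VA  (d) PF = 0.6227 (lagging)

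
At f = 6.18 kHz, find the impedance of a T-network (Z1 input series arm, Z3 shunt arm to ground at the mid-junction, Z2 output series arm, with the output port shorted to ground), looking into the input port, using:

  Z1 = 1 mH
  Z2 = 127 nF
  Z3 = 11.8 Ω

Step 1 — Angular frequency: ω = 2π·f = 2π·6180 = 3.883e+04 rad/s.
Step 2 — Component impedances:
  Z1: Z = jωL = j·3.883e+04·0.001 = 0 + j38.83 Ω
  Z2: Z = 1/(jωC) = -j/(ω·C) = 0 - j202.8 Ω
  Z3: Z = R = 11.8 Ω
Step 3 — With the output port shorted to ground, the output series arm Z2 runs from the junction to ground; the shunt arm Z3 also runs from the junction to ground. They appear in parallel: Z3 || Z2 = 11.76 - j0.6843 Ω.
Step 4 — Series with input arm Z1: Z_in = Z1 + (Z3 || Z2) = 11.76 + j38.15 Ω = 39.92∠72.9° Ω.

Z = 11.76 + j38.15 Ω = 39.92∠72.9° Ω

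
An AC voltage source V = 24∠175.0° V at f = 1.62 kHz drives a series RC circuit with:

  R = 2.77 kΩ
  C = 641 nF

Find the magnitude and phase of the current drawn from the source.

Step 1 — Angular frequency: ω = 2π·f = 2π·1620 = 1.018e+04 rad/s.
Step 2 — Component impedances:
  R: Z = R = 2770 Ω
  C: Z = 1/(jωC) = -j/(ω·C) = 0 - j153.3 Ω
Step 3 — Series combination: Z_total = R + C = 2770 - j153.3 Ω = 2774∠-3.2° Ω.
Step 4 — Source phasor: V = 24∠175.0° V = -23.91 + j2.092 V.
Step 5 — Ohm's law: I = V / Z_total = (-23.91 + j2.092) / (2770 - j153.3) = -0.008647 + j0.0002767 A.
Step 6 — Convert to polar: |I| = 0.008651 A, ∠I = 178.2°.

I = 0.008651∠178.2° A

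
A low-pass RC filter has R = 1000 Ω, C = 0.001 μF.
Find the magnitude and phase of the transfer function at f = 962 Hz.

Step 1 — Angular frequency: ω = 2π·962 = 6044 rad/s.
Step 2 — Transfer function: H(jω) = 1/(1 + jωRC).
Step 3 — Denominator: 1 + jωRC = 1 + j·6044·1000·1e-09 = 1 + j0.006044.
Step 4 — H = 1 - j0.006044.
Step 5 — Magnitude: |H| = 1 (-0.0 dB); phase: φ = -0.3°.

|H| = 1 (-0.0 dB), φ = -0.3°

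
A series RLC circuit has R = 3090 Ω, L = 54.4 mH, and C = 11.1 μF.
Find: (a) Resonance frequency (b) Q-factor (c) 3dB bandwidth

Step 1 — Resonance condition Im(Z)=0 gives ω₀ = 1/√(LC).
Step 2 — ω₀ = 1/√(0.0544·1.11e-05) = 1287 rad/s.
Step 3 — f₀ = ω₀/(2π) = 204.8 Hz.
Step 4 — Series Q: Q = ω₀L/R = 1287·0.0544/3090 = 0.02266.
Step 5 — 3dB bandwidth: Δω = ω₀/Q = 5.68e+04 rad/s; BW = Δω/(2π) = 9040 Hz.

(a) f₀ = 204.8 Hz  (b) Q = 0.02266  (c) BW = 9040 Hz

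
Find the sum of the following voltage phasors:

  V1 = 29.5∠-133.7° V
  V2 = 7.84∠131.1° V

Step 1 — Convert each phasor to rectangular form:
  V1 = 29.5·(cos(-133.7°) + j·sin(-133.7°)) = -20.38 - j21.33 V
  V2 = 7.84·(cos(131.1°) + j·sin(131.1°)) = -5.154 + j5.908 V
Step 2 — Sum components: V_total = -25.53 - j15.42 V.
Step 3 — Convert to polar: |V_total| = 29.83 V, ∠V_total = -148.9°.

V_total = 29.83∠-148.9° V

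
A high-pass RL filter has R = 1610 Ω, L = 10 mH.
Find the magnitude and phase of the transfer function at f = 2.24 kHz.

Step 1 — Angular frequency: ω = 2π·2240 = 1.407e+04 rad/s.
Step 2 — Transfer function: H(jω) = jωL/(R + jωL).
Step 3 — Numerator jωL = j·140.7; denominator R + jωL = 1610 + j140.7.
Step 4 — H = 0.007584 + j0.08676.
Step 5 — Magnitude: |H| = 0.08709 (-21.2 dB); phase: φ = 85.0°.

|H| = 0.08709 (-21.2 dB), φ = 85.0°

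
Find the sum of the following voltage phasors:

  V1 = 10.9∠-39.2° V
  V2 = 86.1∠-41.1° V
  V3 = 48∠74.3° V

Step 1 — Convert each phasor to rectangular form:
  V1 = 10.9·(cos(-39.2°) + j·sin(-39.2°)) = 8.447 - j6.889 V
  V2 = 86.1·(cos(-41.1°) + j·sin(-41.1°)) = 64.88 - j56.6 V
  V3 = 48·(cos(74.3°) + j·sin(74.3°)) = 12.99 + j46.21 V
Step 2 — Sum components: V_total = 86.32 - j17.28 V.
Step 3 — Convert to polar: |V_total| = 88.03 V, ∠V_total = -11.3°.

V_total = 88.03∠-11.3° V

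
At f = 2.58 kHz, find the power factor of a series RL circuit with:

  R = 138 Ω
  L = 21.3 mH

Step 1 — Angular frequency: ω = 2π·f = 2π·2580 = 1.621e+04 rad/s.
Step 2 — Component impedances:
  R: Z = R = 138 Ω
  L: Z = jωL = j·1.621e+04·0.0213 = 0 + j345.3 Ω
Step 3 — Series combination: Z_total = R + L = 138 + j345.3 Ω = 371.8∠68.2° Ω.
Step 4 — Power factor: PF = cos(φ) = Re(Z)/|Z| = 138/371.84 = 0.3711.
Step 5 — Type: Im(Z) = 345.3 ⇒ lagging (phase φ = 68.2°).

PF = 0.3711 (lagging, φ = 68.2°)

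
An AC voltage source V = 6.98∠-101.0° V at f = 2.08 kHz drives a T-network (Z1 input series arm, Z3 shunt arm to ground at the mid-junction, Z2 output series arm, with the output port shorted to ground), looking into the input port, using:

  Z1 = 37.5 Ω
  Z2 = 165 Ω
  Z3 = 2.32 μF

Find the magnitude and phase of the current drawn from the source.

Step 1 — Angular frequency: ω = 2π·f = 2π·2080 = 1.307e+04 rad/s.
Step 2 — Component impedances:
  Z1: Z = R = 37.5 Ω
  Z2: Z = R = 165 Ω
  Z3: Z = 1/(jωC) = -j/(ω·C) = 0 - j32.98 Ω
Step 3 — With the output port shorted to ground, the output series arm Z2 runs from the junction to ground; the shunt arm Z3 also runs from the junction to ground. They appear in parallel: Z3 || Z2 = 6.339 - j31.71 Ω.
Step 4 — Series with input arm Z1: Z_in = Z1 + (Z3 || Z2) = 43.84 - j31.71 Ω = 54.11∠-35.9° Ω.
Step 5 — Source phasor: V = 6.98∠-101.0° V = -1.332 - j6.852 V.
Step 6 — Ohm's law: I = V / Z_total = (-1.332 - j6.852) / (43.84 - j31.71) = 0.05428 - j0.117 A.
Step 7 — Convert to polar: |I| = 0.129 A, ∠I = -65.1°.

I = 0.129∠-65.1° A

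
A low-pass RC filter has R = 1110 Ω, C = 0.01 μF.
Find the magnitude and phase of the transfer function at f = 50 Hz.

Step 1 — Angular frequency: ω = 2π·50 = 314.2 rad/s.
Step 2 — Transfer function: H(jω) = 1/(1 + jωRC).
Step 3 — Denominator: 1 + jωRC = 1 + j·314.2·1110·1e-08 = 1 + j0.003487.
Step 4 — H = 1 - j0.003487.
Step 5 — Magnitude: |H| = 1 (-0.0 dB); phase: φ = -0.2°.

|H| = 1 (-0.0 dB), φ = -0.2°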